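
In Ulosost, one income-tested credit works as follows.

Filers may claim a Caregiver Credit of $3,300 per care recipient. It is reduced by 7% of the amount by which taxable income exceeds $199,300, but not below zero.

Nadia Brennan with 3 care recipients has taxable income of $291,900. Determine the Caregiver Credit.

$3,418

Caregiver Credit: base = 3 × $3,300 = $9,900. 7% of the $92,600 excess over $199,300 is $6,482; credit = $9,900 − $6,482 = $3,418.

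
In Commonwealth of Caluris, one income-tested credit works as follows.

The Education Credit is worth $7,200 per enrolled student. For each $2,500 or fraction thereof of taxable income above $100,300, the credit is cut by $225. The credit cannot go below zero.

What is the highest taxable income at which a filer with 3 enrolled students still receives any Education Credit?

Full credit = 3 × $7,200 = $21,600.
After 95 increments the reduction is 95 × $225 = $21,375, leaving $225; one more increment wipes it out. Increment 95 ends at excess 95 × $2,500 = $237,500, so the highest qualifying income is $100,300 + $237,500 = $337,800.

$337,800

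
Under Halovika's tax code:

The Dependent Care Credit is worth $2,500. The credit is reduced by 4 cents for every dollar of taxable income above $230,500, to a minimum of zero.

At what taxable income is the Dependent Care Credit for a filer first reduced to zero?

$293,000

The credit falls by 4% of each dollar above $230,500, so it reaches zero when the excess is $2,500 / 4% = $62,500: income = $230,500 + $62,500 = $293,000.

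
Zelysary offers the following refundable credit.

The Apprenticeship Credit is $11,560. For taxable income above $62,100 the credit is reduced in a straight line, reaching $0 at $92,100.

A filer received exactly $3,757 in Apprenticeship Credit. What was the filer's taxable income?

$3,757 is 3,757/11,560 of the full $11,560, so 7,803/11,560 of the $30,000 range has been used: income = $62,100 + $30,000 × 7,803/11,560 = $82,350.

$82,350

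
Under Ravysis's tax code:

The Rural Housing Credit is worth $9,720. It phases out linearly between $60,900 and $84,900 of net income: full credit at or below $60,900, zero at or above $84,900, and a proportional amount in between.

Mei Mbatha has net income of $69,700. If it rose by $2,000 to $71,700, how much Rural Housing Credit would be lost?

At $69,700 — $69,700 is $8,800 into a $24,000 phase-out range, leaving 15,200/24,000 of the credit: $9,720 × 15,200/24,000 = $6,156.
At $71,700 — $71,700 is $10,800 into a $24,000 phase-out range, leaving 13,200/24,000 of the credit: $9,720 × 13,200/24,000 = $5,346.
Lost: $6,156 − $5,346 = $810.

$810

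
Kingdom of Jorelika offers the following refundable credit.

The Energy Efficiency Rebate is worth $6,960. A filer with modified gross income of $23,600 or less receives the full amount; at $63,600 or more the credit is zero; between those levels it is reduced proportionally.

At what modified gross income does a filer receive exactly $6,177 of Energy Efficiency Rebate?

$6,177 is 6,177/6,960 of the full $6,960, so 783/6,960 of the $40,000 range has been used: income = $23,600 + $40,000 × 783/6,960 = $28,100.

$28,100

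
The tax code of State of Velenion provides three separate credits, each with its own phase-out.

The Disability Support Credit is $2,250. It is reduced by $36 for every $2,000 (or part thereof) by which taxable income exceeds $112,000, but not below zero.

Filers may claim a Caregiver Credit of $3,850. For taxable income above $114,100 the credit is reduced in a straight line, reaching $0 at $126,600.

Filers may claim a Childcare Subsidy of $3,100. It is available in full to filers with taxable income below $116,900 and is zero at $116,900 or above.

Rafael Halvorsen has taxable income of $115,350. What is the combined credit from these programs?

$8,743

Disability Support Credit: income exceeds $112,000 by $3,350, which is 2 full-or-partial $2,000 increments; reduction = 2 × $36 = $72, leaving $2,178.
Caregiver Credit: $115,350 is $1,250 into a $12,500 phase-out range, leaving 11,250/12,500 of the credit: $3,850 × 11,250/12,500 = $3,465.
Childcare Subsidy: $115,350 is below the $116,900 cutoff, so the full $3,100 applies.
Total: $2,178 + $3,465 + $3,100 = $8,743.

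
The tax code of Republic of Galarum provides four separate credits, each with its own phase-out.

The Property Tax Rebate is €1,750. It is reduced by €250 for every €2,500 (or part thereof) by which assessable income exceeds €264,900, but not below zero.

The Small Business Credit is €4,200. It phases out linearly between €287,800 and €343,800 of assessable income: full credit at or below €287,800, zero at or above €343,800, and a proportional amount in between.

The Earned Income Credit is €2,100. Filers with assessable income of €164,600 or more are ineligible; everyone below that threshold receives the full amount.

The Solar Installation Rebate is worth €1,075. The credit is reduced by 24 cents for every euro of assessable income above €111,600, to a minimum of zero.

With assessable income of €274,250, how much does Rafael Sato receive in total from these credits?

€4,950

Property Tax Rebate: income exceeds €264,900 by €9,350, which is 4 full-or-partial €2,500 increments; reduction = 4 × €250 = €1,000, leaving €750.
Small Business Credit: €274,250 is at or below the €287,800 threshold, so the full €4,200 applies.
Earned Income Credit: €274,250 meets or exceeds the €164,600 cutoff, so the credit is €0.
Solar Installation Rebate: 24% of the €162,650 excess over €111,600 is €39,036 ≥ base, so the credit is €0.
Total: €750 + €4,200 + €0 + €0 = €4,950.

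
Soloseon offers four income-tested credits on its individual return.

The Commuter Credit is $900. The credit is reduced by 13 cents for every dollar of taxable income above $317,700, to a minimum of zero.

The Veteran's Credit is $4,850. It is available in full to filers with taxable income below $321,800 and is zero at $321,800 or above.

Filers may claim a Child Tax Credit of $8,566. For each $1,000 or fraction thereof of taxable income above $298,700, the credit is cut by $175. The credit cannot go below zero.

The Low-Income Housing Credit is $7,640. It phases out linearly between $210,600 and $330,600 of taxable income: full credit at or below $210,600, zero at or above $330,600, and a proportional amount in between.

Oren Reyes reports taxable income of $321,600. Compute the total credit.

$10,357

Commuter Credit: 13% of the $3,900 excess over $317,700 is $507; credit = $900 − $507 = $393.
Veteran's Credit: $321,600 is below the $321,800 cutoff, so the full $4,850 applies.
Child Tax Credit: income exceeds $298,700 by $22,900, which is 23 full-or-partial $1,000 increments; reduction = 23 × $175 = $4,025, leaving $4,541.
Low-Income Housing Credit: $321,600 is $111,000 into a $120,000 phase-out range, leaving 9,000/120,000 of the credit: $7,640 × 9,000/120,000 = $573.
Total: $393 + $4,850 + $4,541 + $573 = $10,357.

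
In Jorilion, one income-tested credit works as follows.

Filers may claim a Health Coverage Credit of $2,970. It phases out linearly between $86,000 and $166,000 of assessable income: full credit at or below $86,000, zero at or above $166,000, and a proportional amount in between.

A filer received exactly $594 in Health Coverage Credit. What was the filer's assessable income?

$150,000

$594 is 594/2,970 of the full $2,970, so 2,376/2,970 of the $80,000 range has been used: income = $86,000 + $80,000 × 2,376/2,970 = $150,000.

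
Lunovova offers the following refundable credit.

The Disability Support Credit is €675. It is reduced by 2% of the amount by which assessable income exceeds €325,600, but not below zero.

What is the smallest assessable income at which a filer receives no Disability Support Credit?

The credit falls by 2% of each euro above €325,600, so it reaches zero when the excess is €675 / 2% = €33,750: income = €325,600 + €33,750 = €359,350.

€359,350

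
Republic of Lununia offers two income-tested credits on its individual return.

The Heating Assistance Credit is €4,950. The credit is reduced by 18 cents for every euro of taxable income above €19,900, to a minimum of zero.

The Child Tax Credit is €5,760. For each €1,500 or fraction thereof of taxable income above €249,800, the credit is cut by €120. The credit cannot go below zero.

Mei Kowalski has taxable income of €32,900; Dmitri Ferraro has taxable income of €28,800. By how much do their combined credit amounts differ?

€738

Mei (€32,900): Heating Assistance Credit: 18% of the €13,000 excess over €19,900 is €2,340; credit = €4,950 − €2,340 = €2,610. Child Tax Credit: €32,900 is at or below the €249,800 threshold, so the full €5,760 applies. total €2,610 + €5,760 = €8,370
Dmitri (€28,800): Heating Assistance Credit: 18% of the €8,900 excess over €19,900 is €1,602; credit = €4,950 − €1,602 = €3,348. Child Tax Credit: €28,800 is at or below the €249,800 threshold, so the full €5,760 applies. total €3,348 + €5,760 = €9,108
Difference: |€8,370 − €9,108| = €738.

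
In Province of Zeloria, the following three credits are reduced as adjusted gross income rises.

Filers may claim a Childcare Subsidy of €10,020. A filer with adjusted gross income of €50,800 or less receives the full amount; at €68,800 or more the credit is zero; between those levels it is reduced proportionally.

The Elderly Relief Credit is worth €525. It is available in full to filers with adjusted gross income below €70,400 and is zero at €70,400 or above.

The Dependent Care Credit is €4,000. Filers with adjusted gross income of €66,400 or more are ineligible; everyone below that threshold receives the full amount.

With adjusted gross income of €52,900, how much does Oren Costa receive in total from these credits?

€13,376

Childcare Subsidy: €52,900 is €2,100 into a €18,000 phase-out range, leaving 15,900/18,000 of the credit: €10,020 × 15,900/18,000 = €8,851.
Elderly Relief Credit: €52,900 is below the €70,400 cutoff, so the full €525 applies.
Dependent Care Credit: €52,900 is below the €66,400 cutoff, so the full €4,000 applies.
Total: €8,851 + €525 + €4,000 = €13,376.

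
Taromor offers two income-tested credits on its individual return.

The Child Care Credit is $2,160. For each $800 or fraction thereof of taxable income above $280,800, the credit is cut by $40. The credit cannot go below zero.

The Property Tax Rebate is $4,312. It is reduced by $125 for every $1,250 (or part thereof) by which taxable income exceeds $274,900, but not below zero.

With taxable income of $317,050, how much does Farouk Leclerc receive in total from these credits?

Child Care Credit: income exceeds $280,800 by $36,250, which is 46 full-or-partial $800 increments; reduction = 46 × $40 = $1,840, leaving $320.
Property Tax Rebate: income exceeds $274,900 by $42,150, which is 34 full-or-partial $1,250 increments; reduction = 34 × $125 = $4,250, leaving $62.
Total: $320 + $62 = $382.

$382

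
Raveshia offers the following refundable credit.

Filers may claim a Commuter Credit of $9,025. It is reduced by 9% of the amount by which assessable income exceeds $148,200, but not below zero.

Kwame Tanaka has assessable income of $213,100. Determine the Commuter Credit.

Commuter Credit: 9% of the $64,900 excess over $148,200 is $5,841; credit = $9,025 − $5,841 = $3,184.

$3,184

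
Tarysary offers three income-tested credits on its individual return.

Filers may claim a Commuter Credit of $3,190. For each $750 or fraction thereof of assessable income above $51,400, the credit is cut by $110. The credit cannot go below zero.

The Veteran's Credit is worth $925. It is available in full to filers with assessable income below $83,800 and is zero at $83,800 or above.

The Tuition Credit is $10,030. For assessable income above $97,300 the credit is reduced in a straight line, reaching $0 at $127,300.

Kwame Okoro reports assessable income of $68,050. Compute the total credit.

$11,615

Commuter Credit: income exceeds $51,400 by $16,650, which is 23 full-or-partial $750 increments; reduction = 23 × $110 = $2,530, leaving $660.
Veteran's Credit: $68,050 is below the $83,800 cutoff, so the full $925 applies.
Tuition Credit: $68,050 is at or below the $97,300 threshold, so the full $10,030 applies.
Total: $660 + $925 + $10,030 = $11,615.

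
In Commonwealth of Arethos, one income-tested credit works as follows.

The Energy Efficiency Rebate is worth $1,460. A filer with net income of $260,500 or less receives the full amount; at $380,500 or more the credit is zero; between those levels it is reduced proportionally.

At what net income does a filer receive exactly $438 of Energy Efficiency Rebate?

$344,500

$438 is 438/1,460 of the full $1,460, so 1,022/1,460 of the $120,000 range has been used: income = $260,500 + $120,000 × 1,022/1,460 = $344,500.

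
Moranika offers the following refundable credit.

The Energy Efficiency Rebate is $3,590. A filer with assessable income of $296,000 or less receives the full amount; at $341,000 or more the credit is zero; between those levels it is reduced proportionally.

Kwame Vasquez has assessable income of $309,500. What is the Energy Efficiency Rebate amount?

$2,513

Energy Efficiency Rebate: $309,500 is $13,500 into a $45,000 phase-out range, leaving 31,500/45,000 of the credit: $3,590 × 31,500/45,000 = $2,513.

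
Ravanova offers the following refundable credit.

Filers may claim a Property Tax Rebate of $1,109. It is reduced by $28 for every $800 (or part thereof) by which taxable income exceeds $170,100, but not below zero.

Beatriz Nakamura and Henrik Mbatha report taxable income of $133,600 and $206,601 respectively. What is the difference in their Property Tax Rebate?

Beatriz ($133,600): Property Tax Rebate: $133,600 is at or below the $170,100 threshold, so the full $1,109 applies.
Henrik ($206,601): Property Tax Rebate: income exceeds $170,100 by $36,501 → 46 increments × $28 = $1,288 ≥ base, so the credit is $0.
Difference: |$1,109 − $0| = $1,109.

$1,109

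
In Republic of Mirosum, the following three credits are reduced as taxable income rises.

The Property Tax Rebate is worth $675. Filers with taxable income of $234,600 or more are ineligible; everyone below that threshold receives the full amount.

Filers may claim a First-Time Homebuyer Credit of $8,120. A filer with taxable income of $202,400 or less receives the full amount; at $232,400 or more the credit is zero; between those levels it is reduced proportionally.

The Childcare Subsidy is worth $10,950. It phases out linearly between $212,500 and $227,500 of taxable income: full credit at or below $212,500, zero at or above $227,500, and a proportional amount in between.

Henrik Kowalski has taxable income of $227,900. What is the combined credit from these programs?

Property Tax Rebate: $227,900 is below the $234,600 cutoff, so the full $675 applies.
First-Time Homebuyer Credit: $227,900 is $25,500 into a $30,000 phase-out range, leaving 4,500/30,000 of the credit: $8,120 × 4,500/30,000 = $1,218.
Childcare Subsidy: $227,900 is at or above $227,500, so the credit is $0.
Total: $675 + $1,218 + $0 = $1,893.

$1,893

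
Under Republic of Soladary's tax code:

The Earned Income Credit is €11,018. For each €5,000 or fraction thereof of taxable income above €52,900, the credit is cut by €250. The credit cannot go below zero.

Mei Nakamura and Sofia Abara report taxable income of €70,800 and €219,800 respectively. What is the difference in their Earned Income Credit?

€7,500

Mei (€70,800): Earned Income Credit: income exceeds €52,900 by €17,900, which is 4 full-or-partial €5,000 increments; reduction = 4 × €250 = €1,000, leaving €10,018.
Sofia (€219,800): Earned Income Credit: income exceeds €52,900 by €166,900, which is 34 full-or-partial €5,000 increments; reduction = 34 × €250 = €8,500, leaving €2,518.
Difference: |€10,018 − €2,518| = €7,500.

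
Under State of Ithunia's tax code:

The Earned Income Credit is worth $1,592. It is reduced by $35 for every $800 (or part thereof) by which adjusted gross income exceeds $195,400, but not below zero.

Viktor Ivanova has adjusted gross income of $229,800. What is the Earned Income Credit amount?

$87

Earned Income Credit: income exceeds $195,400 by $34,400, which is 43 full-or-partial $800 increments; reduction = 43 × $35 = $1,505, leaving $87.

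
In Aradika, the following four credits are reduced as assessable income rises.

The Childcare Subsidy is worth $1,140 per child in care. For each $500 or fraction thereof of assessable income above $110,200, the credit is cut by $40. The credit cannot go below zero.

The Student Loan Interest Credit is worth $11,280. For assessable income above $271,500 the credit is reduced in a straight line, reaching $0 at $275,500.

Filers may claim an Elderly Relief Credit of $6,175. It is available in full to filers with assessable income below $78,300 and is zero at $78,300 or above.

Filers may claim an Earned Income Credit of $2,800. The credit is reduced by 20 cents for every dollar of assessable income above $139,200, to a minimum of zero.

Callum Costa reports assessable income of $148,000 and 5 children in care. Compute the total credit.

Childcare Subsidy: base = 5 × $1,140 = $5,700. income exceeds $110,200 by $37,800, which is 76 full-or-partial $500 increments; reduction = 76 × $40 = $3,040, leaving $2,660.
Student Loan Interest Credit: $148,000 is at or below the $271,500 threshold, so the full $11,280 applies.
Elderly Relief Credit: $148,000 meets or exceeds the $78,300 cutoff, so the credit is $0.
Earned Income Credit: 20% of the $8,800 excess over $139,200 is $1,760; credit = $2,800 − $1,760 = $1,040.
Total: $2,660 + $11,280 + $0 + $1,040 = $14,980.

$14,980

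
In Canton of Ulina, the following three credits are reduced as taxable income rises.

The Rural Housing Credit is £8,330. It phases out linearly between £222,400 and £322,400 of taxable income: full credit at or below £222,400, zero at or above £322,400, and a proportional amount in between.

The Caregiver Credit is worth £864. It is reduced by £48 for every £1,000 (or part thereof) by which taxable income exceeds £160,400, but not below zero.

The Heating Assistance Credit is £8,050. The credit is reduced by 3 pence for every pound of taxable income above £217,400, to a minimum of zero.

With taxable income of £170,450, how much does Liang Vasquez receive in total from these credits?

Rural Housing Credit: £170,450 is at or below the £222,400 threshold, so the full £8,330 applies.
Caregiver Credit: income exceeds £160,400 by £10,050, which is 11 full-or-partial £1,000 increments; reduction = 11 × £48 = £528, leaving £336.
Heating Assistance Credit: £170,450 is at or below the £217,400 threshold, so the full £8,050 applies.
Total: £8,330 + £336 + £8,050 = £16,716.

£16,716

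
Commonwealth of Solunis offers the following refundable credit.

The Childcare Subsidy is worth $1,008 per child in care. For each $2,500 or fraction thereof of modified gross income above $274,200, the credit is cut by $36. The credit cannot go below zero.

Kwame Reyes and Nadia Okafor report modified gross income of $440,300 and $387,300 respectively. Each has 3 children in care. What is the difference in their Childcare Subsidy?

$756

Kwame ($440,300): Childcare Subsidy: base = 3 × $1,008 = $3,024. income exceeds $274,200 by $166,100, which is 67 full-or-partial $2,500 increments; reduction = 67 × $36 = $2,412, leaving $612.
Nadia ($387,300): Childcare Subsidy: base = 3 × $1,008 = $3,024. income exceeds $274,200 by $113,100, which is 46 full-or-partial $2,500 increments; reduction = 46 × $36 = $1,656, leaving $1,368.
Difference: |$612 − $1,368| = $756.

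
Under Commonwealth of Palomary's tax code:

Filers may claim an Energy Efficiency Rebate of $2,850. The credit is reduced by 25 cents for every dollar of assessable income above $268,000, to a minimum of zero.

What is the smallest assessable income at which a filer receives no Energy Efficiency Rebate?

The credit falls by 25% of each dollar above $268,000, so it reaches zero when the excess is $2,850 / 25% = $11,400: income = $268,000 + $11,400 = $279,400.

$279,400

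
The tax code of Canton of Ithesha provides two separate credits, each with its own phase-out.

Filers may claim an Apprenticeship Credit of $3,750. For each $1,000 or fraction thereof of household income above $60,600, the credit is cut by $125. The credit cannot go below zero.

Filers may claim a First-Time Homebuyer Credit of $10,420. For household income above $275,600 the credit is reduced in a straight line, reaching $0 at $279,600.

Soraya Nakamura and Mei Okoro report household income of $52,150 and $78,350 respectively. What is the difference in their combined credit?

$2,250

Soraya ($52,150): Apprenticeship Credit: $52,150 is at or below the $60,600 threshold, so the full $3,750 applies. First-Time Homebuyer Credit: $52,150 is at or below the $275,600 threshold, so the full $10,420 applies. total $3,750 + $10,420 = $14,170
Mei ($78,350): Apprenticeship Credit: income exceeds $60,600 by $17,750, which is 18 full-or-partial $1,000 increments; reduction = 18 × $125 = $2,250, leaving $1,500. First-Time Homebuyer Credit: $78,350 is at or below the $275,600 threshold, so the full $10,420 applies. total $1,500 + $10,420 = $11,920
Difference: |$14,170 − $11,920| = $2,250.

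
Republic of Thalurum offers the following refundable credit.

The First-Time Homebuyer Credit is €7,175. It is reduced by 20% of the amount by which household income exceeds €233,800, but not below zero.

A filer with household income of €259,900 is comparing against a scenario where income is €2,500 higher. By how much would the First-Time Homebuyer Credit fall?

€500

At €259,900 — 20% of the €26,100 excess over €233,800 is €5,220; credit = €7,175 − €5,220 = €1,955.
At €262,400 — 20% of the €28,600 excess over €233,800 is €5,720; credit = €7,175 − €5,720 = €1,455.
Lost: €1,955 − €1,455 = €500.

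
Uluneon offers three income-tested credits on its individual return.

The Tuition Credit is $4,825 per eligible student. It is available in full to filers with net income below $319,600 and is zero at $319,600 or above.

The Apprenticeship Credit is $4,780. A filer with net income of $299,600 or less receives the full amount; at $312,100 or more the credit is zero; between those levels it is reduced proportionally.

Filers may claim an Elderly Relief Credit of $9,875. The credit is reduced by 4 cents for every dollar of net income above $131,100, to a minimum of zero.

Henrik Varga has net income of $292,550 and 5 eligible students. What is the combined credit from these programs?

Tuition Credit: base = 5 × $4,825 = $24,125. $292,550 is below the $319,600 cutoff, so the full $24,125 applies.
Apprenticeship Credit: $292,550 is at or below the $299,600 threshold, so the full $4,780 applies.
Elderly Relief Credit: 4% of the $161,450 excess over $131,100 is $6,458; credit = $9,875 − $6,458 = $3,417.
Total: $24,125 + $4,780 + $3,417 = $32,322.

$32,322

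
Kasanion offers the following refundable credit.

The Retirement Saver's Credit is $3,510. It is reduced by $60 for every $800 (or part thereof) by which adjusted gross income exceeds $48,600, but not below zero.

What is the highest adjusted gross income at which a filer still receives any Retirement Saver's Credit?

$95,000

After 58 increments the reduction is 58 × $60 = $3,480, leaving $30; one more increment wipes it out. Increment 58 ends at excess 58 × $800 = $46,400, so the highest qualifying income is $48,600 + $46,400 = $95,000.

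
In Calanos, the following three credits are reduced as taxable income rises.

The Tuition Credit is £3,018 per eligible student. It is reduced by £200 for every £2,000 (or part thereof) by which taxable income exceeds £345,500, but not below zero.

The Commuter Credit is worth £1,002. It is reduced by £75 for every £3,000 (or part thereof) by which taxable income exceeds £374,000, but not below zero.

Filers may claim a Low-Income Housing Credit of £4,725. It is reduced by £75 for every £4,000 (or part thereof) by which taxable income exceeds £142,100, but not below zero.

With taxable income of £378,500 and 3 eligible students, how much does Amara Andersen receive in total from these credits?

£6,731

Tuition Credit: base = 3 × £3,018 = £9,054. income exceeds £345,500 by £33,000, which is 17 full-or-partial £2,000 increments; reduction = 17 × £200 = £3,400, leaving £5,654.
Commuter Credit: income exceeds £374,000 by £4,500, which is 2 full-or-partial £3,000 increments; reduction = 2 × £75 = £150, leaving £852.
Low-Income Housing Credit: income exceeds £142,100 by £236,400, which is 60 full-or-partial £4,000 increments; reduction = 60 × £75 = £4,500, leaving £225.
Total: £5,654 + £852 + £225 = £6,731.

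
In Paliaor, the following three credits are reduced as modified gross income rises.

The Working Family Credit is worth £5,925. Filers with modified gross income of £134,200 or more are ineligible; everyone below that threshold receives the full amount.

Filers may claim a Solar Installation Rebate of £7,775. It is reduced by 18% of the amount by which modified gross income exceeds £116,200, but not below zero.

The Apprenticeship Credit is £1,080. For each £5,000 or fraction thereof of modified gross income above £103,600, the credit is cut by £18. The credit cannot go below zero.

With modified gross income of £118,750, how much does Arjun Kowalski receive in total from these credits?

Working Family Credit: £118,750 is below the £134,200 cutoff, so the full £5,925 applies.
Solar Installation Rebate: 18% of the £2,550 excess over £116,200 is £459; credit = £7,775 − £459 = £7,316.
Apprenticeship Credit: income exceeds £103,600 by £15,150, which is 4 full-or-partial £5,000 increments; reduction = 4 × £18 = £72, leaving £1,008.
Total: £5,925 + £7,316 + £1,008 = £14,249.

£14,249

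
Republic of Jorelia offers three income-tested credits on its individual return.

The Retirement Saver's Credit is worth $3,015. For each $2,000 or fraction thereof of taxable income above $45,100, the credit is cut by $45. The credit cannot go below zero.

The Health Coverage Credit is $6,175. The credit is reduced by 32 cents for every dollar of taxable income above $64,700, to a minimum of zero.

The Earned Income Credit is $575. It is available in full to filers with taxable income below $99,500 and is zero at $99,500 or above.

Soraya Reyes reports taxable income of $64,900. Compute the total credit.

Retirement Saver's Credit: income exceeds $45,100 by $19,800, which is 10 full-or-partial $2,000 increments; reduction = 10 × $45 = $450, leaving $2,565.
Health Coverage Credit: 32% of the $200 excess over $64,700 is $64; credit = $6,175 − $64 = $6,111.
Earned Income Credit: $64,900 is below the $99,500 cutoff, so the full $575 applies.
Total: $2,565 + $6,111 + $575 = $9,251.

$9,251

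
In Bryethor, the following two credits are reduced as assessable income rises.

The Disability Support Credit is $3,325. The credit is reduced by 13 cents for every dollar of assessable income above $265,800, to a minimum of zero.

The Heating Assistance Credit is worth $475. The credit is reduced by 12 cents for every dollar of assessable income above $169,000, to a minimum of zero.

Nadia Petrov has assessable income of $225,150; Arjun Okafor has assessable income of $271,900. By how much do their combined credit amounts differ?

Nadia ($225,150): Disability Support Credit: $225,150 is at or below the $265,800 threshold, so the full $3,325 applies. Heating Assistance Credit: 12% of the $56,150 excess over $169,000 is $6,738 ≥ base, so the credit is $0. total $3,325 + $0 = $3,325
Arjun ($271,900): Disability Support Credit: 13% of the $6,100 excess over $265,800 is $793; credit = $3,325 − $793 = $2,532. Heating Assistance Credit: 12% of the $102,900 excess over $169,000 is $12,348 ≥ base, so the credit is $0. total $2,532 + $0 = $2,532
Difference: |$3,325 − $2,532| = $793.

$793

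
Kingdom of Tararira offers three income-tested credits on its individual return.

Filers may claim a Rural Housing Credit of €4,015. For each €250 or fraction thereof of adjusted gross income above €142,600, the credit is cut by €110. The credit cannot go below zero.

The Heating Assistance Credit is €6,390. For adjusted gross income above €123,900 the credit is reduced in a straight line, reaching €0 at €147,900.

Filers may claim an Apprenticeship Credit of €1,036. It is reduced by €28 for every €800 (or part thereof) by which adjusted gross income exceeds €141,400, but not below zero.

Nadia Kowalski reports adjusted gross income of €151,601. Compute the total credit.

€672

Rural Housing Credit: income exceeds €142,600 by €9,001 → 37 increments × €110 = €4,070 ≥ base, so the credit is €0.
Heating Assistance Credit: €151,601 is at or above €147,900, so the credit is €0.
Apprenticeship Credit: income exceeds €141,400 by €10,201, which is 13 full-or-partial €800 increments; reduction = 13 × €28 = €364, leaving €672.
Total: €0 + €0 + €672 = €672.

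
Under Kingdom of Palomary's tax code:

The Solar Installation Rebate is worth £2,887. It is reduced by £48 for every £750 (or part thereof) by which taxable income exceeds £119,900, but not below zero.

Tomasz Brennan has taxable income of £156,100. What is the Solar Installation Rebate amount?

£535

Solar Installation Rebate: income exceeds £119,900 by £36,200, which is 49 full-or-partial £750 increments; reduction = 49 × £48 = £2,352, leaving £535.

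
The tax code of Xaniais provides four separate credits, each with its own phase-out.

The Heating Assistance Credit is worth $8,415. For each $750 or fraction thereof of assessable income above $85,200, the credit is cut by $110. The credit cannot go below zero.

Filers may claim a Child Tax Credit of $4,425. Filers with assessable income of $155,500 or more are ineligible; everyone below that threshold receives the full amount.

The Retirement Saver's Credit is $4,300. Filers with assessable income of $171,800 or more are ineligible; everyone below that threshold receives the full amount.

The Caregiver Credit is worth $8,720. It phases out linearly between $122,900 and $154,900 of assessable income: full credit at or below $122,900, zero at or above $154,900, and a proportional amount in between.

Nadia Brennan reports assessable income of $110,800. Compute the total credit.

$22,010

Heating Assistance Credit: income exceeds $85,200 by $25,600, which is 35 full-or-partial $750 increments; reduction = 35 × $110 = $3,850, leaving $4,565.
Child Tax Credit: $110,800 is below the $155,500 cutoff, so the full $4,425 applies.
Retirement Saver's Credit: $110,800 is below the $171,800 cutoff, so the full $4,300 applies.
Caregiver Credit: $110,800 is at or below the $122,900 threshold, so the full $8,720 applies.
Total: $4,565 + $4,425 + $4,300 + $8,720 = $22,010.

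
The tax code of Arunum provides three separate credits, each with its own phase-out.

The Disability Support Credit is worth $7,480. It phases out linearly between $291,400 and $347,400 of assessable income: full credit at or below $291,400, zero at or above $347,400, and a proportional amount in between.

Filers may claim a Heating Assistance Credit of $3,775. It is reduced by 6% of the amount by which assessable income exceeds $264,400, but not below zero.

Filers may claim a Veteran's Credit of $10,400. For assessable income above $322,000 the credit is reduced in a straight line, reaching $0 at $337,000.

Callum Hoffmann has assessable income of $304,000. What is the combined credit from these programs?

Disability Support Credit: $304,000 is $12,600 into a $56,000 phase-out range, leaving 43,400/56,000 of the credit: $7,480 × 43,400/56,000 = $5,797.
Heating Assistance Credit: 6% of the $39,600 excess over $264,400 is $2,376; credit = $3,775 − $2,376 = $1,399.
Veteran's Credit: $304,000 is at or below the $322,000 threshold, so the full $10,400 applies.
Total: $5,797 + $1,399 + $10,400 = $17,596.

$17,596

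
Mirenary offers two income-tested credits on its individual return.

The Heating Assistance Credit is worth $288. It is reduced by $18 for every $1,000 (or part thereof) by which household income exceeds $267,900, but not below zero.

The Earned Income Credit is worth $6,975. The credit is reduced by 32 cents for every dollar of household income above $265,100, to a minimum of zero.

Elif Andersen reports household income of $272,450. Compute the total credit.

$4,821

Heating Assistance Credit: income exceeds $267,900 by $4,550, which is 5 full-or-partial $1,000 increments; reduction = 5 × $18 = $90, leaving $198.
Earned Income Credit: 32% of the $7,350 excess over $265,100 is $2,352; credit = $6,975 − $2,352 = $4,623.
Total: $198 + $4,623 = $4,821.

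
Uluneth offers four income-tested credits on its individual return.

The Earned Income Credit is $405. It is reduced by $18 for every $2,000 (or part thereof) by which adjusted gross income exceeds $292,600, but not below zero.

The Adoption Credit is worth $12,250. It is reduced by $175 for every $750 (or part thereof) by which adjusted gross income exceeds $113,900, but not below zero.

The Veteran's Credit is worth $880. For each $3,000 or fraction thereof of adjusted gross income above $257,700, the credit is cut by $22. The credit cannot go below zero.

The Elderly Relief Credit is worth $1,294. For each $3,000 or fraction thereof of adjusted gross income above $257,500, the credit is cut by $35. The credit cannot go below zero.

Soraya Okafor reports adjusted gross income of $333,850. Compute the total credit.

Earned Income Credit: income exceeds $292,600 by $41,250, which is 21 full-or-partial $2,000 increments; reduction = 21 × $18 = $378, leaving $27.
Adoption Credit: income exceeds $113,900 by $219,950 → 294 increments × $175 = $51,450 ≥ base, so the credit is $0.
Veteran's Credit: income exceeds $257,700 by $76,150, which is 26 full-or-partial $3,000 increments; reduction = 26 × $22 = $572, leaving $308.
Elderly Relief Credit: income exceeds $257,500 by $76,350, which is 26 full-or-partial $3,000 increments; reduction = 26 × $35 = $910, leaving $384.
Total: $27 + $0 + $308 + $384 = $719.

$719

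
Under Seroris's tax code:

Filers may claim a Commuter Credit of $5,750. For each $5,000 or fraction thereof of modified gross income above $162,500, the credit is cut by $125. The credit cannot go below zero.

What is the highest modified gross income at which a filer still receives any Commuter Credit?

$387,500

After 45 increments the reduction is 45 × $125 = $5,625, leaving $125; one more increment wipes it out. Increment 45 ends at excess 45 × $5,000 = $225,000, so the highest qualifying income is $162,500 + $225,000 = $387,500.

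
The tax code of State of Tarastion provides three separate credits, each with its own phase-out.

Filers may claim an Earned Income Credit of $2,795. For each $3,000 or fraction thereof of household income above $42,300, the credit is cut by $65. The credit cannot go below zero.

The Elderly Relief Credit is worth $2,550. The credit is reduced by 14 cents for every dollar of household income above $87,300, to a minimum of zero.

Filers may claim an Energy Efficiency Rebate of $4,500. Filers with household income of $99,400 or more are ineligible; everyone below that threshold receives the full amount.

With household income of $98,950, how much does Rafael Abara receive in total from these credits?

$6,979

Earned Income Credit: income exceeds $42,300 by $56,650, which is 19 full-or-partial $3,000 increments; reduction = 19 × $65 = $1,235, leaving $1,560.
Elderly Relief Credit: 14% of the $11,650 excess over $87,300 is $1,631; credit = $2,550 − $1,631 = $919.
Energy Efficiency Rebate: $98,950 is below the $99,400 cutoff, so the full $4,500 applies.
Total: $1,560 + $919 + $4,500 = $6,979.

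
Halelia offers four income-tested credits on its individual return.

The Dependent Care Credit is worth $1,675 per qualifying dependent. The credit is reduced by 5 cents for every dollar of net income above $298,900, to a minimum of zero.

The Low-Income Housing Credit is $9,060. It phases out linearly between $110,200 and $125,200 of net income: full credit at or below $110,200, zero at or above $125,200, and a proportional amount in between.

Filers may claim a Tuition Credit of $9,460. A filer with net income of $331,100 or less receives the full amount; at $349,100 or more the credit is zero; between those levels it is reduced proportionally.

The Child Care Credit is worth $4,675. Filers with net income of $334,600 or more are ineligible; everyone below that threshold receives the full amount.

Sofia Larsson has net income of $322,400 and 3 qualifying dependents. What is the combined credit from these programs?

$17,985

Dependent Care Credit: base = 3 × $1,675 = $5,025. 5% of the $23,500 excess over $298,900 is $1,175; credit = $5,025 − $1,175 = $3,850.
Low-Income Housing Credit: $322,400 is at or above $125,200, so the credit is $0.
Tuition Credit: $322,400 is at or below the $331,100 threshold, so the full $9,460 applies.
Child Care Credit: $322,400 is below the $334,600 cutoff, so the full $4,675 applies.
Total: $3,850 + $0 + $9,460 + $4,675 = $17,985.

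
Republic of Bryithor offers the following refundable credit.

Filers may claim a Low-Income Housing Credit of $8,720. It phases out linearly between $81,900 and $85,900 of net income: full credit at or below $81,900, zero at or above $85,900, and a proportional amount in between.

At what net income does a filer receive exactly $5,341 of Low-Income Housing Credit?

$5,341 is 5,341/8,720 of the full $8,720, so 3,379/8,720 of the $4,000 range has been used: income = $81,900 + $4,000 × 3,379/8,720 = $83,450.

$83,450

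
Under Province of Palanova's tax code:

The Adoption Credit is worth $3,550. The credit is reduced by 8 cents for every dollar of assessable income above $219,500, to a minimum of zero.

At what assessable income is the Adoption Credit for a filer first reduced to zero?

The credit falls by 8% of each dollar above $219,500, so it reaches zero when the excess is $3,550 / 8% = $44,375: income = $219,500 + $44,375 = $263,875.

$263,875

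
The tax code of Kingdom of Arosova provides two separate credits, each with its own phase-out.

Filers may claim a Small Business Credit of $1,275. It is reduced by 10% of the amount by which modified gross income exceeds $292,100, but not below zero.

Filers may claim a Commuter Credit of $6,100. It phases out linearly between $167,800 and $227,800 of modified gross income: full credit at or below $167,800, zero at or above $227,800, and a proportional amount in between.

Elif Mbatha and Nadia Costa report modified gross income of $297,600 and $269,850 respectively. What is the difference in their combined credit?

Elif ($297,600): Small Business Credit: 10% of the $5,500 excess over $292,100 is $550; credit = $1,275 − $550 = $725. Commuter Credit: $297,600 is at or above $227,800, so the credit is $0. total $725 + $0 = $725
Nadia ($269,850): Small Business Credit: $269,850 is at or below the $292,100 threshold, so the full $1,275 applies. Commuter Credit: $269,850 is at or above $227,800, so the credit is $0. total $1,275 + $0 = $1,275
Difference: |$725 − $1,275| = $550.

$550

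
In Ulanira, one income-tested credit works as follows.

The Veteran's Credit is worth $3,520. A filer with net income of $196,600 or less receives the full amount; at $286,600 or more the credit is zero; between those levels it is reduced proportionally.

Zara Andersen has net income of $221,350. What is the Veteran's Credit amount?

Veteran's Credit: $221,350 is $24,750 into a $90,000 phase-out range, leaving 65,250/90,000 of the credit: $3,520 × 65,250/90,000 = $2,552.

$2,552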